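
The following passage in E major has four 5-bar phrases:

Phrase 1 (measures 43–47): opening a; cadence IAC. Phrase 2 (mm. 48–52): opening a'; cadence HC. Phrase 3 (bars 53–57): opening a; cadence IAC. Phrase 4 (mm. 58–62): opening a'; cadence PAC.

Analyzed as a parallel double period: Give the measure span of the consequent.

measures 53–62

In a double period the four phrases pair into a large antecedent (phrases 1–2, ending half cadence) and a large consequent (phrases 3–4, ending perfect authentic cadence). The consequent spans mm. 53–62.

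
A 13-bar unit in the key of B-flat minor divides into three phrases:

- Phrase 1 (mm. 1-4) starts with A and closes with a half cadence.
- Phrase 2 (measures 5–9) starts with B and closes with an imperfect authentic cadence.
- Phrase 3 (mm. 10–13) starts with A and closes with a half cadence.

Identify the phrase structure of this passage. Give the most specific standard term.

phrase group

The final phrase closes with a half cadence, which is not stronger than the preceding imperfect authentic cadence; the 3 phrases lack an overall antecedent–consequent design and so form a phrase group.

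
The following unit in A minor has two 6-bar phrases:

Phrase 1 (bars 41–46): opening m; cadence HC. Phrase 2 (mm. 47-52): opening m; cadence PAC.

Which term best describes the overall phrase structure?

Phrase 1 ends with a half cadence (weaker) and phrase 2 with a perfect authentic cadence (stronger): antecedent + consequent = a period.
The two phrases open with the same material (m / m), so the period is parallel.

parallel period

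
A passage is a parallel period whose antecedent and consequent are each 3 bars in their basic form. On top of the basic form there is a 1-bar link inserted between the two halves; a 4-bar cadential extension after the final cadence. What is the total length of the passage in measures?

Basic parallel period: 3 + 3 = 6 bars.
6 (basic form) + 1 (link) + 4 (cadential extension) = 11.

11 measures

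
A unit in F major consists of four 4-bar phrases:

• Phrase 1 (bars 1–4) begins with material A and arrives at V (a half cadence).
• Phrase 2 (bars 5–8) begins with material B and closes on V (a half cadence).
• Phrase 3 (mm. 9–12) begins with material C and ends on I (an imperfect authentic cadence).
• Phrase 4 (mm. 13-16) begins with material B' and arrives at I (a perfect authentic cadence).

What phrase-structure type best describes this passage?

contrasting double period

Four phrases in two halves: the first half (bars 1–8) ends with a half cadence, the second (bars 9–16) with a perfect authentic cadence — a large antecedent–consequent pair, i.e. a double period.
Phrase 3 begins with different material from phrase 1, making it contrasting.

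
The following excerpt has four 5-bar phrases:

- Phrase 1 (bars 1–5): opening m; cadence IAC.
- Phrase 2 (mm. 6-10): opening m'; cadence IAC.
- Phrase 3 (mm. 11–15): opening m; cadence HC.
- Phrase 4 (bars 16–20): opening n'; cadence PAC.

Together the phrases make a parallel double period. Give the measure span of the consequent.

measures 11–20

In a double period the first pair of phrases (ending imperfect authentic cadence) is the large antecedent and the second pair (ending perfect authentic cadence) is the large consequent; the consequent is measures 11–20.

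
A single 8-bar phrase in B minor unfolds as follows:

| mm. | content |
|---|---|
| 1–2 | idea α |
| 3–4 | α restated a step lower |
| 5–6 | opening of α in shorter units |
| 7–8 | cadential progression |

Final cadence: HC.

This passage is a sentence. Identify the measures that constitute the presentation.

The presentation of a sentence is the basic idea (measures 1-2) plus its repetition (mm. 3-4); the presentation is therefore bars 1–4.

measures 1–4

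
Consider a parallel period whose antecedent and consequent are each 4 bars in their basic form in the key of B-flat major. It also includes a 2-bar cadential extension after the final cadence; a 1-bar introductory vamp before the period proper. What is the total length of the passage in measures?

11 measures

Basic parallel period: 4 + 4 = 8 bars.
8 (basic form) + 2 (cadential extension) + 1 (introduction) = 11.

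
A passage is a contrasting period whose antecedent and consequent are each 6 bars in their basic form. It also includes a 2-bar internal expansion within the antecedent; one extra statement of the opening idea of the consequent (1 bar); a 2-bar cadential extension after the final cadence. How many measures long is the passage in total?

Basic contrasting period: 6 + 6 = 12 bars.
12 (basic form) + 2 (internal expansion) + 1 (extra statement) + 2 (cadential extension) = 17.

17 measures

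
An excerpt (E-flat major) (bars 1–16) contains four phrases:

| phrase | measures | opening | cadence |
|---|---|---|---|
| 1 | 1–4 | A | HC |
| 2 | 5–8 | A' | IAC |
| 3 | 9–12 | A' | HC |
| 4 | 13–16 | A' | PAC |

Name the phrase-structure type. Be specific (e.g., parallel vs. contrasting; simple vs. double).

Four phrases in two halves: the first half (measures 1–8) ends with an imperfect authentic cadence, the second (mm. 9-16) with a perfect authentic cadence — a large antecedent–consequent pair, i.e. a double period.
Phrase 3 begins with the same material as phrase 1, making it parallel.

parallel double period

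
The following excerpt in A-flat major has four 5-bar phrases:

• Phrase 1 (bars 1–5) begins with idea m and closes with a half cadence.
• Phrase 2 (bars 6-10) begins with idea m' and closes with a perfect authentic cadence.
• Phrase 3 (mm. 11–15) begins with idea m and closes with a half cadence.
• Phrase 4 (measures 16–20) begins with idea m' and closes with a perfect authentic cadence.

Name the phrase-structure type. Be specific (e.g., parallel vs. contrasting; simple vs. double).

The cadence pattern HC–PAC–HC–PAC is weak–strong twice, and phrases 3–4 restate phrases 1–2: a period heard twice, not a double period (which would end weakly at phrase 2).

repeated period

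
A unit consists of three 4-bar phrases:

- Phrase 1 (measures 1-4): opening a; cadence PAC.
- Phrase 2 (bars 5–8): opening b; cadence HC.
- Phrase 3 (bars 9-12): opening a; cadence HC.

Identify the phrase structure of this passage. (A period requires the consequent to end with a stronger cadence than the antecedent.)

phrase group

The final phrase closes with a half cadence, which is not stronger than the preceding half cadence; the 3 phrases lack an overall antecedent–consequent design and so form a phrase group.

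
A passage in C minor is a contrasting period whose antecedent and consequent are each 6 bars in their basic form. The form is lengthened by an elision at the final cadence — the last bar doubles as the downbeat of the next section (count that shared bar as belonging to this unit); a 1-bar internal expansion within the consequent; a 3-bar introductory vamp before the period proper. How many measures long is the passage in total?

16 measures

Basic contrasting period: 6 + 6 = 12 bars.
12 (basic form) + 1 (internal expansion) + 3 (introduction) = 16.
The elision shares a bar with the next section but does not change this unit's count.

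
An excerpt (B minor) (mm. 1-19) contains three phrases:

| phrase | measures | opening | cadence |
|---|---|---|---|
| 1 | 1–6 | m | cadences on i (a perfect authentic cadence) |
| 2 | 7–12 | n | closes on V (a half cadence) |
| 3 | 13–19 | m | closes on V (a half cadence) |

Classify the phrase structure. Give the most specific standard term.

The final phrase closes with a half cadence, which is not stronger than the preceding half cadence; the 3 phrases lack an overall antecedent–consequent design and so form a phrase group.

phrase group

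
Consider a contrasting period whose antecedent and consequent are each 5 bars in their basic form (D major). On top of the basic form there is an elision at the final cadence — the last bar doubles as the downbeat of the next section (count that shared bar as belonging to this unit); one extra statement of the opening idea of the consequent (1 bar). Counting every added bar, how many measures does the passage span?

Basic contrasting period: 5 + 5 = 10 bars.
10 (basic form) + 1 (extra statement) = 11.
The elision shares a bar with the next section but does not change this unit's count.

11 measures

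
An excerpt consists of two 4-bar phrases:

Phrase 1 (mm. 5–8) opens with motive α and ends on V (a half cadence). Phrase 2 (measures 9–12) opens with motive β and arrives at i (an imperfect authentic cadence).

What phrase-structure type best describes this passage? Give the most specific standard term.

contrasting period

Phrase 1 ends with a half cadence (weaker) and phrase 2 with an imperfect authentic cadence (stronger): antecedent + consequent = a period.
The two phrases open with different material (α / β), so the period is contrasting.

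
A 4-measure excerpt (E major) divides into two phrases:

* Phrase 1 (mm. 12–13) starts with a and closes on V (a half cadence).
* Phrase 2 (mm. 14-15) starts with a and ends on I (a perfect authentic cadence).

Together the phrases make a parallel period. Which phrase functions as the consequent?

The phrase ending with the weaker cadence (half cadence) is the antecedent; the one ending more conclusively (perfect authentic cadence) is the consequent. The consequent is phrase 2.

phrase 2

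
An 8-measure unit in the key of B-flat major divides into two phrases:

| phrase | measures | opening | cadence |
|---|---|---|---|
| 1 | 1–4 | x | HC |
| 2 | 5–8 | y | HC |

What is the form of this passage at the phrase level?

The second phrase closes with a half cadence, which is not stronger than the first phrase's half cadence; without a weak→strong cadential pair there is no antecedent–consequent relationship, so this is a phrase group rather than a period.

phrase group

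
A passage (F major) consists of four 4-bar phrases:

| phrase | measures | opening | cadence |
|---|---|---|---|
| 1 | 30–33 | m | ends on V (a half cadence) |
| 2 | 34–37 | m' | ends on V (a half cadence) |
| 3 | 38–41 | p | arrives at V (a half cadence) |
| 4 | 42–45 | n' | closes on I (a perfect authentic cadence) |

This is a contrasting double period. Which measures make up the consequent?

In a double period the first pair of phrases (ending half cadence) is the large antecedent and the second pair (ending perfect authentic cadence) is the large consequent; the consequent is measures 38–45.

measures 38–45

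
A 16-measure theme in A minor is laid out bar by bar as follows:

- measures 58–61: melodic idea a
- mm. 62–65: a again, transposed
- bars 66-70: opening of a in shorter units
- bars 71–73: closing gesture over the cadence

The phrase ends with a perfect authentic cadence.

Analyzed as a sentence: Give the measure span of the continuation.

After the presentation (mm. 58–65), the continuation covers the fragmentation through the cadence: mm. 66-73.

measures 66–73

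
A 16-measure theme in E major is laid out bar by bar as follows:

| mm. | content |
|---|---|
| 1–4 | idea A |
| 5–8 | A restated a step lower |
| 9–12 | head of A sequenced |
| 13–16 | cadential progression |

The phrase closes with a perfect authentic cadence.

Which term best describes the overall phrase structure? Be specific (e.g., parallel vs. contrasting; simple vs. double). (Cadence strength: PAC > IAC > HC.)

Basic idea (mm. 1–4) + its repetition (mm. 5–8) form the presentation; fragmentation and cadence (bars 9–16) form the continuation — the 16-bar whole is a sentence.

sentence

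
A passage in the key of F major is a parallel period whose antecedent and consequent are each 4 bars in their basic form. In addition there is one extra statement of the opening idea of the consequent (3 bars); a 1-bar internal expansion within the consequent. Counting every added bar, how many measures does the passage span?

12 measures

Basic parallel period: 4 + 4 = 8 bars.
8 (basic form) + 3 (extra statement) + 1 (internal expansion) = 12.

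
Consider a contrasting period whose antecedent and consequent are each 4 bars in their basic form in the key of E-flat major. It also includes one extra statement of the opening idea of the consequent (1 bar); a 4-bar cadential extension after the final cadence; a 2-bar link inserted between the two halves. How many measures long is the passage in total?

15 measures

Basic contrasting period: 4 + 4 = 8 bars.
8 (basic form) + 1 (extra statement) + 4 (cadential extension) + 2 (link) = 15.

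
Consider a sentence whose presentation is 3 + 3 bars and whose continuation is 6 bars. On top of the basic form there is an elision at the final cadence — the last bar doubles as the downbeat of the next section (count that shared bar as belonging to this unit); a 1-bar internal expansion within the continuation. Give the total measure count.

Basic sentence: 3 + 3 + 6 = 12 bars.
12 (basic form) + 1 (internal expansion) = 13.
The elision shares a bar with the next section but does not change this unit's count.

13 measures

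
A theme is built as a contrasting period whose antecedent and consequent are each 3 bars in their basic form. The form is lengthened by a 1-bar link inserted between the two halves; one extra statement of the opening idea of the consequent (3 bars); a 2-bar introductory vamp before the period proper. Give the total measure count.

12 measures

Basic contrasting period: 3 + 3 = 6 bars.
6 (basic form) + 1 (link) + 3 (extra statement) + 2 (introduction) = 12.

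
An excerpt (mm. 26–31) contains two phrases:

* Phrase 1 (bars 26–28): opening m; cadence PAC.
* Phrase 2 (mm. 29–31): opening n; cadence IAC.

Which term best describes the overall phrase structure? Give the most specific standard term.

phrase group

The second phrase closes with an imperfect authentic cadence, which is not stronger than the first phrase's perfect authentic cadence; without a weak→strong cadential pair there is no antecedent–consequent relationship, so this is a phrase group rather than a period.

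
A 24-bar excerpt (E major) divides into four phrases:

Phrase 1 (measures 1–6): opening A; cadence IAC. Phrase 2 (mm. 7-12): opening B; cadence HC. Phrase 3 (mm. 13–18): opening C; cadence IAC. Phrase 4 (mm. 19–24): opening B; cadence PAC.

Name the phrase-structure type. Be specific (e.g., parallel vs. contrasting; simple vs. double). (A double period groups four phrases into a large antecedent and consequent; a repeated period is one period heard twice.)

Four phrases in two halves: the first half (mm. 1-12) ends with a half cadence, the second (mm. 13–24) with a perfect authentic cadence — a large antecedent–consequent pair, i.e. a double period.
Phrase 3 begins with different material from phrase 1, making it contrasting.

contrasting double period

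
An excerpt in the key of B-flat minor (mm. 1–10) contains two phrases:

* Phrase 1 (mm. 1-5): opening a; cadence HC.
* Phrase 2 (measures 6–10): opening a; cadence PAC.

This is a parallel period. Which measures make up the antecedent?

The phrase ending with the weaker cadence (half cadence) is the antecedent; the one ending more conclusively (perfect authentic cadence) is the consequent. The antecedent is measures 1–5.

measures 1–5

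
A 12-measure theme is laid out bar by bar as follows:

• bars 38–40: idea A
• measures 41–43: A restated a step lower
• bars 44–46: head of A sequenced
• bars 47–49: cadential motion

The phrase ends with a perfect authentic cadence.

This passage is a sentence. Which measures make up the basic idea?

The presentation of a sentence is the basic idea (mm. 38-40) plus its repetition (mm. 41–43); the basic idea is therefore measures 38–40.

measures 38–40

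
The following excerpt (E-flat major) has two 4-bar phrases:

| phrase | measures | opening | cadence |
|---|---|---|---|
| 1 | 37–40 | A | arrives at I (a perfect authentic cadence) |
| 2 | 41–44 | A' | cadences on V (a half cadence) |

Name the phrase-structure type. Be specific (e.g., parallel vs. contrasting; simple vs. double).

phrase group

The second phrase closes with a half cadence, which is not stronger than the first phrase's perfect authentic cadence; without a weak→strong cadential pair there is no antecedent–consequent relationship, so this is a phrase group rather than a period.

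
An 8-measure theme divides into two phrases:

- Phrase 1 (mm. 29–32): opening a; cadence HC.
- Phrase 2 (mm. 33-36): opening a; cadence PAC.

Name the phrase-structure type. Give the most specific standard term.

Phrase 1 ends with a half cadence (weaker) and phrase 2 with a perfect authentic cadence (stronger): antecedent + consequent = a period.
The two phrases open with the same material (a / a), so the period is parallel.

parallel period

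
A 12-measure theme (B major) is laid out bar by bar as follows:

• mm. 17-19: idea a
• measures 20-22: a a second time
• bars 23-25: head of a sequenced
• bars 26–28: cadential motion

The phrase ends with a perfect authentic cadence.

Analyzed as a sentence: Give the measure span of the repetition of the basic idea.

The presentation of a sentence is the basic idea (mm. 17–19) plus its repetition (mm. 20–22); the repetition of the basic idea is therefore measures 20–22.

measures 20–22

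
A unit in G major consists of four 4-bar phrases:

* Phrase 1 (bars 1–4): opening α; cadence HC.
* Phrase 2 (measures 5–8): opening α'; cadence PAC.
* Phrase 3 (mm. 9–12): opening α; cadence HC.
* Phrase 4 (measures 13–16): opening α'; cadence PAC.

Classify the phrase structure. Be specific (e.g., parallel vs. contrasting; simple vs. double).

The cadence pattern HC–PAC–HC–PAC is weak–strong twice, and phrases 3–4 restate phrases 1–2: a period heard twice, not a double period (which would end weakly at phrase 2).

repeated period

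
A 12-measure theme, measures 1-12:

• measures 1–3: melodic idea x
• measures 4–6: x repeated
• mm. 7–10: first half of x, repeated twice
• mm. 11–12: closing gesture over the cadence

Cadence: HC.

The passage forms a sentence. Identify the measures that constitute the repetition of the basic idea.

measures 4–6

The presentation of a sentence is the basic idea (measures 1–3) plus its repetition (mm. 4–6); the repetition of the basic idea is therefore measures 4-6.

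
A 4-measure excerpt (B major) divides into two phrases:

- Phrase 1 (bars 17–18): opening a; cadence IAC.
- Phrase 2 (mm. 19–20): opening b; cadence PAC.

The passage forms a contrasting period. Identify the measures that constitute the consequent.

measures 19–20

The antecedent is the phrase ending with the weaker cadence (imperfect authentic cadence, phrase 1) and the consequent the one ending more conclusively (perfect authentic cadence, phrase 2); the consequent is mm. 19–20.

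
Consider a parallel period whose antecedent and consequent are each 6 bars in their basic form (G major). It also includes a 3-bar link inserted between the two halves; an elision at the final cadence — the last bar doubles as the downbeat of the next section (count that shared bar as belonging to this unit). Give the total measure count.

Basic parallel period: 6 + 6 = 12 bars.
12 (basic form) + 3 (link) = 15.
The elision shares a bar with the next section but does not change this unit's count.

15 measures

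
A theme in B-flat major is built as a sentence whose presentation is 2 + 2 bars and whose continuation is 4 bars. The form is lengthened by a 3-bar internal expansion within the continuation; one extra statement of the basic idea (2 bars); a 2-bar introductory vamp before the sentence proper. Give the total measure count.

Basic sentence: 2 + 2 + 4 = 8 bars.
8 (basic form) + 3 (internal expansion) + 2 (extra statement) + 2 (introduction) = 15.

15 measures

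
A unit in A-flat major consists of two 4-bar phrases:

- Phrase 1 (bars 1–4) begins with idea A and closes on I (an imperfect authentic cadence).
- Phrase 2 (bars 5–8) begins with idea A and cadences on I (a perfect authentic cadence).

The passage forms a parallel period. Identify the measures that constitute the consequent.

The antecedent is the phrase ending with the weaker cadence (imperfect authentic cadence, phrase 1) and the consequent the one ending more conclusively (perfect authentic cadence, phrase 2); the consequent is bars 5-8.

measures 5–8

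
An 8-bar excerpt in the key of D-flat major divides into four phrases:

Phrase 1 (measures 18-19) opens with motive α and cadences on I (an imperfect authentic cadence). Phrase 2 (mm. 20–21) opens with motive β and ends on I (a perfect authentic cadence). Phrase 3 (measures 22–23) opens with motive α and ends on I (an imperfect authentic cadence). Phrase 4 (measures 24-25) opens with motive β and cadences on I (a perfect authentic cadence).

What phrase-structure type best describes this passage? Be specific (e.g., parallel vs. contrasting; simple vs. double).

repeated period

The cadence pattern IAC–PAC–IAC–PAC is weak–strong twice, and phrases 3–4 restate phrases 1–2: a period heard twice, not a double period (which would end weakly at phrase 2).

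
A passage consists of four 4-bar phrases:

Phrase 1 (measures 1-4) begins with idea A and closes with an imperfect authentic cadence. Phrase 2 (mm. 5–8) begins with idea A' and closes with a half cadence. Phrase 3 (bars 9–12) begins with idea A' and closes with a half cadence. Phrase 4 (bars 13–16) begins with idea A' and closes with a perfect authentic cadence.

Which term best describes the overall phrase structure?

Four phrases in two halves: the first half (mm. 1–8) ends with a half cadence, the second (mm. 9-16) with a perfect authentic cadence — a large antecedent–consequent pair, i.e. a double period.
Phrase 3 begins with the same material as phrase 1, making it parallel.

parallel double period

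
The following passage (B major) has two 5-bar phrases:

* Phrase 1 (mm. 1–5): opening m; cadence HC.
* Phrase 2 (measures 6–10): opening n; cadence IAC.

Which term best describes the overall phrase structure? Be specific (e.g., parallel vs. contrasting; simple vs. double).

Phrase 1 ends with a half cadence (weaker) and phrase 2 with an imperfect authentic cadence (stronger): antecedent + consequent = a period.
The two phrases open with different material (m / n), so the period is contrasting.

contrasting period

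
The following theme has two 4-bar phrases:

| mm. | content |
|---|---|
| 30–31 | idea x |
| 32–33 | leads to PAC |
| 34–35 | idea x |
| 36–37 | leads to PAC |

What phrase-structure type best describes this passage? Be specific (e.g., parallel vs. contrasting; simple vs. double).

repeated phrase

Both phrases have the same opening (x) and the same cadence (perfect authentic cadence): the second is a restatement, not a consequent, so this is a repeated phrase rather than a period.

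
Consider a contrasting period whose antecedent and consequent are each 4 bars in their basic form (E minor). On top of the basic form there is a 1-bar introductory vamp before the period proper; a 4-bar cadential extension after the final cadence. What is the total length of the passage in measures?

Basic contrasting period: 4 + 4 = 8 bars.
8 (basic form) + 1 (introduction) + 4 (cadential extension) = 13.

13 measures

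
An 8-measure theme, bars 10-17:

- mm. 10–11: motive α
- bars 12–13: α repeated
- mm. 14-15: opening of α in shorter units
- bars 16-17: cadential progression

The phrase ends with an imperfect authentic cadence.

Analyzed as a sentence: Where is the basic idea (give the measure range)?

The presentation of a sentence is the basic idea (measures 10–11) plus its repetition (mm. 12–13); the basic idea is therefore measures 10-11.

measures 10–11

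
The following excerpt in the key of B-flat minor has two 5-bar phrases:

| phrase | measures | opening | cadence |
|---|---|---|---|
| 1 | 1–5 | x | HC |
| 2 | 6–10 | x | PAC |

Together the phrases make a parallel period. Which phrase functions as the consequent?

The phrase ending with the weaker cadence (half cadence) is the antecedent; the one ending more conclusively (perfect authentic cadence) is the consequent. The consequent is phrase 2.

phrase 2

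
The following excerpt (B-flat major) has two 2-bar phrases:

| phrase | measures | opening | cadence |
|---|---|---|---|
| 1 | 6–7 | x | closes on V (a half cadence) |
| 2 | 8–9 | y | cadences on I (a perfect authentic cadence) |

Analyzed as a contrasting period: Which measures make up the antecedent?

measures 6–7

The antecedent is the phrase ending with the weaker cadence (half cadence, phrase 1) and the consequent the one ending more conclusively (perfect authentic cadence, phrase 2); the antecedent is mm. 6–7.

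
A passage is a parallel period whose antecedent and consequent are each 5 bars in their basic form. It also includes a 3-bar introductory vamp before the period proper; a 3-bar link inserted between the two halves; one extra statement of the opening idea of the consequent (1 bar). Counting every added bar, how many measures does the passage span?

17 measures

Basic parallel period: 5 + 5 = 10 bars.
10 (basic form) + 3 (introduction) + 3 (link) + 1 (extra statement) = 17.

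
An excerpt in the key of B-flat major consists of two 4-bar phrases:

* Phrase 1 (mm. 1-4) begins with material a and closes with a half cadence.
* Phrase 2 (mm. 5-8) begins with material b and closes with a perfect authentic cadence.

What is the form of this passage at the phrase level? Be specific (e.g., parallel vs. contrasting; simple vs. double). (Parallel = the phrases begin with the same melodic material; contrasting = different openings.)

contrasting period

Phrase 1 ends with a half cadence (weaker) and phrase 2 with a perfect authentic cadence (stronger): antecedent + consequent = a period.
The two phrases open with different material (a / b), so the period is contrasting.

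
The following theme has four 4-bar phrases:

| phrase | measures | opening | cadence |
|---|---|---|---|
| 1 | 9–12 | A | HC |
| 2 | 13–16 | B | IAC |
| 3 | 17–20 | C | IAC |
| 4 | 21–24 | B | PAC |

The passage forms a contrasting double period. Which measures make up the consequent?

measures 17–24

In a double period the first pair of phrases (ending imperfect authentic cadence) is the large antecedent and the second pair (ending perfect authentic cadence) is the large consequent; the consequent is measures 17–24.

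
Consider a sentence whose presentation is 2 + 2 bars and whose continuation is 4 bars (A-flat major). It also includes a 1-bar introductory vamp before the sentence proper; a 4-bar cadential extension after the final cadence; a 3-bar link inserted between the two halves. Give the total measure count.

16 measures

Basic sentence: 2 + 2 + 4 = 8 bars.
8 (basic form) + 1 (introduction) + 4 (cadential extension) + 3 (link) = 16.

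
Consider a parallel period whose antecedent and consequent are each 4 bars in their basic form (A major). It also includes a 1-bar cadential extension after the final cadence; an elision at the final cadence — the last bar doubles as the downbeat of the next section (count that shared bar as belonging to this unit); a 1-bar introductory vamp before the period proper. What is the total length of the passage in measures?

Basic parallel period: 4 + 4 = 8 bars.
8 (basic form) + 1 (cadential extension) + 1 (introduction) = 10.
The elision shares a bar with the next section but does not change this unit's count.

10 measures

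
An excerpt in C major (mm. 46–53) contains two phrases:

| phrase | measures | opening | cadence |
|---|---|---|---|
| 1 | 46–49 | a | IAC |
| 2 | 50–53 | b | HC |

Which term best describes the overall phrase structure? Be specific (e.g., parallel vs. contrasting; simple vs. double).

phrase group

The second phrase closes with a half cadence, which is not stronger than the first phrase's imperfect authentic cadence; without a weak→strong cadential pair there is no antecedent–consequent relationship, so this is a phrase group rather than a period.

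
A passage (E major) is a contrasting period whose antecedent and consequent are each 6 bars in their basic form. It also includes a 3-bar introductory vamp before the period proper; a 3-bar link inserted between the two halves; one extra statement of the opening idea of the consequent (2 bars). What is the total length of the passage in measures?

Basic contrasting period: 6 + 6 = 12 bars.
12 (basic form) + 3 (introduction) + 3 (link) + 2 (extra statement) = 20.

20 measures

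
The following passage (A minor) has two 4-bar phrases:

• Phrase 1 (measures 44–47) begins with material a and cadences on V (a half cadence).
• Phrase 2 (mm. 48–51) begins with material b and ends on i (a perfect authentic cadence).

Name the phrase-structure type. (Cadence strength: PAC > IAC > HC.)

Phrase 1 ends with a half cadence (weaker) and phrase 2 with a perfect authentic cadence (stronger): antecedent + consequent = a period.
The two phrases open with different material (a / b), so the period is contrasting.

contrasting period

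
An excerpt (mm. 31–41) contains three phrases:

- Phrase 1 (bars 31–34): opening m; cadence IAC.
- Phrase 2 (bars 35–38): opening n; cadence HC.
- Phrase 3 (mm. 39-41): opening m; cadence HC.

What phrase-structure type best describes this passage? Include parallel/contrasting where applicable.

phrase group

The final phrase closes with a half cadence, which is not stronger than the preceding half cadence; the 3 phrases lack an overall antecedent–consequent design and so form a phrase group.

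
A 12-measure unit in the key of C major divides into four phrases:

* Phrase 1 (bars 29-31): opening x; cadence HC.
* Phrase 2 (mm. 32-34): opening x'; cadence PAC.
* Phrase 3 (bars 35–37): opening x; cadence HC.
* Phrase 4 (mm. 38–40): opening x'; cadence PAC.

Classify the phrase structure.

The cadence pattern HC–PAC–HC–PAC is weak–strong twice, and phrases 3–4 restate phrases 1–2: a period heard twice, not a double period (which would end weakly at phrase 2).

repeated period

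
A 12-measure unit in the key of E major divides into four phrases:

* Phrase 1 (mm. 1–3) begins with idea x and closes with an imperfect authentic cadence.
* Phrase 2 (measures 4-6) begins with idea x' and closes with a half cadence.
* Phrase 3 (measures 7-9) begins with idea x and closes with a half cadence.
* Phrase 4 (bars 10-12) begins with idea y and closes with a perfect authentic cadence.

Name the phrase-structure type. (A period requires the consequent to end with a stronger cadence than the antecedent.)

parallel double period

Four phrases in two halves: the first half (bars 1–6) ends with a half cadence, the second (mm. 7–12) with a perfect authentic cadence — a large antecedent–consequent pair, i.e. a double period.
Phrase 3 begins with the same material as phrase 1, making it parallel.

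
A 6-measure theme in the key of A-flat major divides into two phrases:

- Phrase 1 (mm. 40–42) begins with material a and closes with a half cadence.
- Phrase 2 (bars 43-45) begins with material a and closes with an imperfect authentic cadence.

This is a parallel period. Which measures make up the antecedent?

measures 40–42

The phrase ending with the weaker cadence (half cadence) is the antecedent; the one ending more conclusively (imperfect authentic cadence) is the consequent. The antecedent is measures 40–42.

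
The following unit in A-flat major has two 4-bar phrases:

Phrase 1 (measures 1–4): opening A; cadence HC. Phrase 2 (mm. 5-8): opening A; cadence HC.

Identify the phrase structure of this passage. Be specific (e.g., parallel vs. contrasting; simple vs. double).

repeated phrase

Both phrases have the same opening (A) and the same cadence (half cadence): the second is a restatement, not a consequent, so this is a repeated phrase rather than a period.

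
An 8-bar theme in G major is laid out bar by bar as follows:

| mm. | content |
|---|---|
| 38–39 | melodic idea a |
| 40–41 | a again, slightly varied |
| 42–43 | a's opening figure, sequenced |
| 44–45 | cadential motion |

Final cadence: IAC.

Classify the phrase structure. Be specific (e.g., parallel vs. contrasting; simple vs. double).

Basic idea (mm. 38–39) + its repetition (mm. 40-41) form the presentation; fragmentation and cadence (measures 42–45) form the continuation — the 8-bar whole is a sentence.

sentence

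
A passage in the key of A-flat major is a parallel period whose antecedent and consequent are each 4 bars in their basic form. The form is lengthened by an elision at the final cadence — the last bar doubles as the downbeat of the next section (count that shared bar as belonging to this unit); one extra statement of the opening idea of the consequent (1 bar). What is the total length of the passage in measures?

9 measures

Basic parallel period: 4 + 4 = 8 bars.
8 (basic form) + 1 (extra statement) = 9.
The elision shares a bar with the next section but does not change this unit's count.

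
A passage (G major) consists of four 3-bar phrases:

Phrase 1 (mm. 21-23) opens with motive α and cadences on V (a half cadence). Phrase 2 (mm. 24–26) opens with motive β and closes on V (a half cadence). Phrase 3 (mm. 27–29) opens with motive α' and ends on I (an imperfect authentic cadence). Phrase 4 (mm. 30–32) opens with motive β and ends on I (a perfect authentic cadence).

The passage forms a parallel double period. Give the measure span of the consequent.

In a double period the first pair of phrases (ending half cadence) is the large antecedent and the second pair (ending perfect authentic cadence) is the large consequent; the consequent is measures 27–32.

measures 27–32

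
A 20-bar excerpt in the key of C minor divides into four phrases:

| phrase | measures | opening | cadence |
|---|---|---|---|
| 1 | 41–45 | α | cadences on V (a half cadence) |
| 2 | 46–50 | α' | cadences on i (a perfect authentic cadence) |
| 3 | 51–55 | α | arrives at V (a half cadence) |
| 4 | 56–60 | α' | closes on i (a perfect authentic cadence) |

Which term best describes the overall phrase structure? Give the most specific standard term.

repeated period

The cadence pattern HC–PAC–HC–PAC is weak–strong twice, and phrases 3–4 restate phrases 1–2: a period heard twice, not a double period (which would end weakly at phrase 2).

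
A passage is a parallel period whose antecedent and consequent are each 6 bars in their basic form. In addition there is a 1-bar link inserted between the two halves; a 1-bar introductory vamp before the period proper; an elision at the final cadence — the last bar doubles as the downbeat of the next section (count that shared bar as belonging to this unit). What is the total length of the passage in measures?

14 measures

Basic parallel period: 6 + 6 = 12 bars.
12 (basic form) + 1 (link) + 1 (introduction) = 14.
The elision shares a bar with the next section but does not change this unit's count.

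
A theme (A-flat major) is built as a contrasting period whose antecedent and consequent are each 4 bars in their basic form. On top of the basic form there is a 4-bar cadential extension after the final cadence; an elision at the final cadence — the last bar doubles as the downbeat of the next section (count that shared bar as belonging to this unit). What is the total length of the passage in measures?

Basic contrasting period: 4 + 4 = 8 bars.
8 (basic form) + 4 (cadential extension) = 12.
The elision shares a bar with the next section but does not change this unit's count.

12 measures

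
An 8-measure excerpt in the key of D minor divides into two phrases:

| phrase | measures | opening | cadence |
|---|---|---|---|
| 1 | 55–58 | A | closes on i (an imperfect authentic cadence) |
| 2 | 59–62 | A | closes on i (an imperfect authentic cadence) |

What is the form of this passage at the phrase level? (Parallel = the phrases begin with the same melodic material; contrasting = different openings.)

Both phrases have the same opening (A) and the same cadence (imperfect authentic cadence): the second is a restatement, not a consequent, so this is a repeated phrase rather than a period.

repeated phrase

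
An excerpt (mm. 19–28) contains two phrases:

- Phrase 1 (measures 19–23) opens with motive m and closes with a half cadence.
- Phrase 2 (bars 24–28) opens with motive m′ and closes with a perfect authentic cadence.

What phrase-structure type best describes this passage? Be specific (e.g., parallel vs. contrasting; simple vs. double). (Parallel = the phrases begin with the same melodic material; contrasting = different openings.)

Phrase 1 ends with a half cadence (weaker) and phrase 2 with a perfect authentic cadence (stronger): antecedent + consequent = a period.
The two phrases open with the same material (m / m′), so the period is parallel.

parallel period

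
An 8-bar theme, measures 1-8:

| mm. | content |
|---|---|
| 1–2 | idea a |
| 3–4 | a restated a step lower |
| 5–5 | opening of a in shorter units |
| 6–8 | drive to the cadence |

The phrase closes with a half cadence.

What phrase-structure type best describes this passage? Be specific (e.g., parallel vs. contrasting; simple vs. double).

Basic idea (mm. 1–2) + its repetition (mm. 3–4) form the presentation; fragmentation and cadence (bars 5–8) form the continuation — the 8-bar whole is a sentence.

sentence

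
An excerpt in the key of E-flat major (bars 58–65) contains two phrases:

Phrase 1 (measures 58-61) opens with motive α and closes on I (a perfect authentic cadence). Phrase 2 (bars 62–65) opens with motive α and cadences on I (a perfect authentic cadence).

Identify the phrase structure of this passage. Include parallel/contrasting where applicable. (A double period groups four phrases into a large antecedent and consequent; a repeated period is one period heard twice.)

repeated phrase

Both phrases have the same opening (α) and the same cadence (perfect authentic cadence): the second is a restatement, not a consequent, so this is a repeated phrase rather than a period.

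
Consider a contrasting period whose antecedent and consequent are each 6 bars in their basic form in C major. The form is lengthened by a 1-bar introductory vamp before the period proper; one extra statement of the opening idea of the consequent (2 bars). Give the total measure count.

15 measures

Basic contrasting period: 6 + 6 = 12 bars.
12 (basic form) + 1 (introduction) + 2 (extra statement) = 15.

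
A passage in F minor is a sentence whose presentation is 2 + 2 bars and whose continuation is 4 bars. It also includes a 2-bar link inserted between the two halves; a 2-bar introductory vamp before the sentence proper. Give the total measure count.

Basic sentence: 2 + 2 + 4 = 8 bars.
8 (basic form) + 2 (link) + 2 (introduction) = 12.

12 measures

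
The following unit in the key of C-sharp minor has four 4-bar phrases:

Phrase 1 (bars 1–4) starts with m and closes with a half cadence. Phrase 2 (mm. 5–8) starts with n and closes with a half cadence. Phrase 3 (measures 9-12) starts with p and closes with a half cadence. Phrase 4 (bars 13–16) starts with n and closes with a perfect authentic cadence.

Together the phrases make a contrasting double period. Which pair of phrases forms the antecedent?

In a double period the first pair of phrases (ending half cadence) is the large antecedent and the second pair (ending perfect authentic cadence) is the large consequent; the antecedent is phrases 1 and 2.

phrases 1 and 2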